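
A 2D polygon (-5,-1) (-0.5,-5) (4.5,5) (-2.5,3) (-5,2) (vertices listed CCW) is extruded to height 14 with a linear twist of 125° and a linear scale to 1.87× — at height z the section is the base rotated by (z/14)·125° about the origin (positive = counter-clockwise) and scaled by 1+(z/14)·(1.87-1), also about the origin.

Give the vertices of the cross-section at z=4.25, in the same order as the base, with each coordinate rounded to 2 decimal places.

Cross-section at z=4.25: (-4.21,-4.88) (3.39,-5.37) (0.60,8.48) (-4.82,1.05) (-6.54,-1.89)

t = z/height = 4.25/14 = 0.303571
s = 1 + (scale-1)·z/height = 1 + (1.87-1)·4.25/14 = 1.264107
θ = twist·z/height = 125°·4.25/14 = 37.9464° = 0.662290 rad
cos θ = 0.788586, sin θ = 0.614924 (intermediates below are computed at full precision and shown rounded to 5 d.p.)
v1: (-5,-1) → rotate → (-3.32801,-3.86321) → ×s → (-4.20696,-4.88351) → (-4.21,-4.88)
v2: (-0.5,-5) → rotate → (2.68033,-4.25039) → ×s → (3.38822,-5.37295) → (3.39,-5.37)
v3: (4.5,5) → rotate → (0.47402,6.71009) → ×s → (0.59921,8.48227) → (0.60,8.48)
v4: (-2.5,3) → rotate → (-3.81624,0.82845) → ×s → (-4.82413,1.04725) → (-4.82,1.05)
v5: (-5,2) → rotate → (-5.17278,-1.49745) → ×s → (-6.53895,-1.89294) → (-6.54,-1.89)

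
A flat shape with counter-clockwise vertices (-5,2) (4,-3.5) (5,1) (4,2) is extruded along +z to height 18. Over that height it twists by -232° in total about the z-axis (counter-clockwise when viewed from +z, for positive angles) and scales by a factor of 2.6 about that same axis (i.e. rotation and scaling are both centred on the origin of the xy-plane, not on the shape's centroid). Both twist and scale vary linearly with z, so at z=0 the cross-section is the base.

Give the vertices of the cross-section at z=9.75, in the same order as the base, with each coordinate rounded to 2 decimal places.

t = z/height = 9.75/18 = 0.541667
s = 1 + (scale-1)·z/height = 1 + (2.6-1)·9.75/18 = 1.866667
θ = twist·z/height = -232°·9.75/18 = -125.6667° = -2.193297 rad
cos θ = -0.583069, sin θ = -0.812423 (intermediates below are computed at full precision and shown rounded to 5 d.p.)
v1: (-5,2) → rotate → (4.54019,2.89598) → ×s → (8.47502,5.40582) → (8.48,5.41)
v2: (4,-3.5) → rotate → (-5.17575,-1.20895) → ×s → (-9.66141,-2.25671) → (-9.66,-2.26)
v3: (5,1) → rotate → (-2.10292,-4.64518) → ×s → (-3.92545,-8.67101) → (-3.93,-8.67)
v4: (4,2) → rotate → (-0.70743,-4.41583) → ×s → (-1.32053,-8.24288) → (-1.32,-8.24)

Cross-section at z=9.75: (8.48,5.41) (-9.66,-2.26) (-3.93,-8.67) (-1.32,-8.24)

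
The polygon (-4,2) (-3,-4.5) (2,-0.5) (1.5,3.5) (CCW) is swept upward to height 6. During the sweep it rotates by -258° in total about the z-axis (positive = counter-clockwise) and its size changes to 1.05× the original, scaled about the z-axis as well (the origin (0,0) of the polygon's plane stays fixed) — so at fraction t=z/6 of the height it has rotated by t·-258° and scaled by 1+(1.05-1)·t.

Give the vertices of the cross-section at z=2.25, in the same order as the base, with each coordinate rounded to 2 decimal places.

t = z/height = 2.25/6 = 0.375
s = 1 + (scale-1)·z/height = 1 + (1.05-1)·2.25/6 = 1.018750
θ = twist·z/height = -258°·2.25/6 = -96.7500° = -1.688606 rad
cos θ = -0.117537, sin θ = -0.993068 (intermediates below are computed at full precision and shown rounded to 5 d.p.)
v1: (-4,2) → rotate → (2.45629,3.73720) → ×s → (2.50234,3.80727) → (2.50,3.81)
v2: (-3,-4.5) → rotate → (-4.11620,3.50812) → ×s → (-4.19337,3.57390) → (-4.19,3.57)
v3: (2,-0.5) → rotate → (-0.73161,-1.92737) → ×s → (-0.74533,-1.96351) → (-0.75,-1.96)
v4: (1.5,3.5) → rotate → (3.29943,-1.90098) → ×s → (3.36130,-1.93663) → (3.36,-1.94)

Cross-section at z=2.25: (2.50,3.81) (-4.19,3.57) (-0.75,-1.96) (3.36,-1.94)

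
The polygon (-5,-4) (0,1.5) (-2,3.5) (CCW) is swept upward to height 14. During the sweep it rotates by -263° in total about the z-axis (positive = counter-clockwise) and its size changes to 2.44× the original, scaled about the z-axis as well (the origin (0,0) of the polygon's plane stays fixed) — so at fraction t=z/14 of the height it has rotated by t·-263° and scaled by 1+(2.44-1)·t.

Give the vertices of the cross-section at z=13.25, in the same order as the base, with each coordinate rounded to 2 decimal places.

t = z/height = 13.25/14 = 0.946429
s = 1 + (scale-1)·z/height = 1 + (2.44-1)·13.25/14 = 2.362857
θ = twist·z/height = -263°·13.25/14 = -248.9107° = -4.344312 rad
cos θ = -0.359822, sin θ = 0.933021 (intermediates below are computed at full precision and shown rounded to 5 d.p.)
v1: (-5,-4) → rotate → (5.53120,-3.22581) → ×s → (13.06942,-7.62214) → (13.07,-7.62)
v2: (0,1.5) → rotate → (-1.39953,-0.53973) → ×s → (-3.30689,-1.27531) → (-3.31,-1.28)
v3: (-2,3.5) → rotate → (-2.54593,-3.12542) → ×s → (-6.01566,-7.38492) → (-6.02,-7.38)

Cross-section at z=13.25: (13.07,-7.62) (-3.31,-1.28) (-6.02,-7.38)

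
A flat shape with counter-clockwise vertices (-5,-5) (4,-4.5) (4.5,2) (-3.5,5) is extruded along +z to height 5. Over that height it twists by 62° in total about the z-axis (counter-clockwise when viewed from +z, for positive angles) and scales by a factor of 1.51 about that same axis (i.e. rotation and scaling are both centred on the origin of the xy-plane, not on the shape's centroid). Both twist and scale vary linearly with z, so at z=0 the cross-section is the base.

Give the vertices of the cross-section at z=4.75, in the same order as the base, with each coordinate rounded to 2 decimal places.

t = z/height = 4.75/5 = 0.95
s = 1 + (scale-1)·z/height = 1 + (1.51-1)·4.75/5 = 1.484500
θ = twist·z/height = 62°·4.75/5 = 58.9000° = 1.027999 rad
cos θ = 0.516533, sin θ = 0.856267 (intermediates below are computed at full precision and shown rounded to 5 d.p.)
v1: (-5,-5) → rotate → (1.69867,-6.86400) → ×s → (2.52167,-10.18961) → (2.52,-10.19)
v2: (4,-4.5) → rotate → (5.91934,1.10067) → ×s → (8.78725,1.63394) → (8.79,1.63)
v3: (4.5,2) → rotate → (0.61187,4.88627) → ×s → (0.90831,7.25367) → (0.91,7.25)
v4: (-3.5,5) → rotate → (-6.08920,-0.41427) → ×s → (-9.03942,-0.61498) → (-9.04,-0.61)

Cross-section at z=4.75: (2.52,-10.19) (8.79,1.63) (0.91,7.25) (-9.04,-0.61)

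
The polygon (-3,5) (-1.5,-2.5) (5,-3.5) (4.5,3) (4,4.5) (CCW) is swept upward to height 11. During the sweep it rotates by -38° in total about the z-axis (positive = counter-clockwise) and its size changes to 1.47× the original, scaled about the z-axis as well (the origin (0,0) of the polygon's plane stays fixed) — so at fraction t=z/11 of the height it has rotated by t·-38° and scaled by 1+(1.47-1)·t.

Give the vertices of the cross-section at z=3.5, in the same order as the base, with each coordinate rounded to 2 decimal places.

Cross-section at z=3.5: (-2.17,6.34) (-2.29,-2.45) (4.78,-5.14) (5.78,2.29) (5.58,4.10)

t = z/height = 3.5/11 = 0.318182
s = 1 + (scale-1)·z/height = 1 + (1.47-1)·3.5/11 = 1.149545
θ = twist·z/height = -38°·3.5/11 = -12.0909° = -0.211026 rad
cos θ = 0.977816, sin θ = -0.209463 (intermediates below are computed at full precision and shown rounded to 5 d.p.)
v1: (-3,5) → rotate → (-1.88613,5.51747) → ×s → (-2.16819,6.34259) → (-2.17,6.34)
v2: (-1.5,-2.5) → rotate → (-1.99038,-2.13035) → ×s → (-2.28804,-2.44893) → (-2.29,-2.45)
v3: (5,-3.5) → rotate → (4.15596,-4.46967) → ×s → (4.77747,-5.13809) → (4.78,-5.14)
v4: (4.5,3) → rotate → (5.02856,1.99086) → ×s → (5.78056,2.28859) → (5.78,2.29)
v5: (4,4.5) → rotate → (4.85385,3.56232) → ×s → (5.57972,4.09505) → (5.58,4.10)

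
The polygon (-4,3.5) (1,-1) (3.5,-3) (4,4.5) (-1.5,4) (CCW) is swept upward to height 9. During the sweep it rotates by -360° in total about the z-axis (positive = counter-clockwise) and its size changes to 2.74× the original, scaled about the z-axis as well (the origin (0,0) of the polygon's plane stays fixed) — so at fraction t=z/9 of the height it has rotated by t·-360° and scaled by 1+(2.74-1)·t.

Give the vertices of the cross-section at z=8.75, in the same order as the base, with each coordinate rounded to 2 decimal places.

Cross-section at z=8.75: (-12.24,7.41) (3.12,-2.18) (10.68,-6.32) (8.50,13.80) (-5.85,9.90)

t = z/height = 8.75/9 = 0.972222
s = 1 + (scale-1)·z/height = 1 + (2.74-1)·8.75/9 = 2.691667
θ = twist·z/height = -360°·8.75/9 = -350.0000° = -6.108652 rad
cos θ = 0.984808, sin θ = 0.173648 (intermediates below are computed at full precision and shown rounded to 5 d.p.)
v1: (-4,3.5) → rotate → (-4.54700,2.75223) → ×s → (-12.23901,7.40810) → (-12.24,7.41)
v2: (1,-1) → rotate → (1.15846,-0.81116) → ×s → (3.11818,-2.18337) → (3.12,-2.18)
v3: (3.5,-3) → rotate → (3.96777,-2.34665) → ×s → (10.67992,-6.31641) → (10.68,-6.32)
v4: (4,4.5) → rotate → (3.15781,5.12623) → ×s → (8.49978,13.79810) → (8.50,13.80)
v5: (-1.5,4) → rotate → (-2.17180,3.67876) → ×s → (-5.84577,9.90199) → (-5.85,9.90)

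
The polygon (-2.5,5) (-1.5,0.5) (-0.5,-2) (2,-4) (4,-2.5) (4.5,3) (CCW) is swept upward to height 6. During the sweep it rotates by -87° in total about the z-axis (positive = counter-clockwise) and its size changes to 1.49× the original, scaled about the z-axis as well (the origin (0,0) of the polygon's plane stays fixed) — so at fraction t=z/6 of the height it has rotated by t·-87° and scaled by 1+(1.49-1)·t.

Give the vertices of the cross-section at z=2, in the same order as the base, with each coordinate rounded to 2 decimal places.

Cross-section at z=2: (0.28,6.50) (-1.24,1.35) (-1.64,-1.75) (-0.22,-5.20) (2.66,-4.80) (6.27,0.51)

t = z/height = 2/6 = 0.333333
s = 1 + (scale-1)·z/height = 1 + (1.49-1)·2/6 = 1.163333
θ = twist·z/height = -87°·2/6 = -29.0000° = -0.506145 rad
cos θ = 0.874620, sin θ = -0.484810 (intermediates below are computed at full precision and shown rounded to 5 d.p.)
v1: (-2.5,5) → rotate → (0.23750,5.58512) → ×s → (0.27629,6.49736) → (0.28,6.50)
v2: (-1.5,0.5) → rotate → (-1.06952,1.16452) → ×s → (-1.24421,1.35473) → (-1.24,1.35)
v3: (-0.5,-2) → rotate → (-1.40693,-1.50683) → ×s → (-1.63673,-1.75295) → (-1.64,-1.75)
v4: (2,-4) → rotate → (-0.19000,-4.46810) → ×s → (-0.22103,-5.19789) → (-0.22,-5.20)
v5: (4,-2.5) → rotate → (2.28645,-4.12579) → ×s → (2.65991,-4.79967) → (2.66,-4.80)
v6: (4.5,3) → rotate → (5.39022,0.44222) → ×s → (6.27062,0.51444) → (6.27,0.51)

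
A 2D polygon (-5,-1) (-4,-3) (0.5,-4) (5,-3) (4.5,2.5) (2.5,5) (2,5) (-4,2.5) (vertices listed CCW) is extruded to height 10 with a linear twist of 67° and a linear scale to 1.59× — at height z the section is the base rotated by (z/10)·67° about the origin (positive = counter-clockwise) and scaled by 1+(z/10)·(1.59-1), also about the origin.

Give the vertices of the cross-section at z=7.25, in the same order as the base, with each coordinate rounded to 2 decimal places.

t = z/height = 7.25/10 = 0.725
s = 1 + (scale-1)·z/height = 1 + (1.59-1)·7.25/10 = 1.427750
θ = twist·z/height = 67°·7.25/10 = 48.5750° = 0.847794 rad
cos θ = 0.661639, sin θ = 0.749822 (intermediates below are computed at full precision and shown rounded to 5 d.p.)
v1: (-5,-1) → rotate → (-2.55837,-4.41075) → ×s → (-3.65272,-6.29745) → (-3.65,-6.30)
v2: (-4,-3) → rotate → (-0.39709,-4.98421) → ×s → (-0.56694,-7.11620) → (-0.57,-7.12)
v3: (0.5,-4) → rotate → (3.33011,-2.27165) → ×s → (4.75456,-3.24334) → (4.75,-3.24)
v4: (5,-3) → rotate → (5.55766,1.76419) → ×s → (7.93495,2.51883) → (7.93,2.52)
v5: (4.5,2.5) → rotate → (1.10282,5.02830) → ×s → (1.57455,7.17915) → (1.57,7.18)
v6: (2.5,5) → rotate → (-2.09501,5.18275) → ×s → (-2.99116,7.39967) → (-2.99,7.40)
v7: (2,5) → rotate → (-2.42583,4.80784) → ×s → (-3.46348,6.86439) → (-3.46,6.86)
v8: (-4,2.5) → rotate → (-4.52111,-1.34519) → ×s → (-6.45502,-1.92060) → (-6.46,-1.92)

Cross-section at z=7.25: (-3.65,-6.30) (-0.57,-7.12) (4.75,-3.24) (7.93,2.52) (1.57,7.18) (-2.99,7.40) (-3.46,6.86) (-6.46,-1.92)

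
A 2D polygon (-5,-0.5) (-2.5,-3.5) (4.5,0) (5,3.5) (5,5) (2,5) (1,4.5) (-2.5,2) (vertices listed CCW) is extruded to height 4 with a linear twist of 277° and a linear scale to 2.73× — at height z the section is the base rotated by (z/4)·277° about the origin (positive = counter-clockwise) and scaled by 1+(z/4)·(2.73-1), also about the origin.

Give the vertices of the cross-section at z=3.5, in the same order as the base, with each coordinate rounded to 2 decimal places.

Cross-section at z=3.5: (4.71,11.72) (-4.88,9.65) (-5.25,-10.02) (1.97,-15.22) (5.31,-16.96) (8.80,-10.28) (8.86,-7.47) (7.37,3.24)

t = z/height = 3.5/4 = 0.875
s = 1 + (scale-1)·z/height = 1 + (2.73-1)·3.5/4 = 2.513750
θ = twist·z/height = 277°·3.5/4 = 242.3750° = 4.230242 rad
cos θ = -0.463683, sin θ = -0.886001 (intermediates below are computed at full precision and shown rounded to 5 d.p.)
v1: (-5,-0.5) → rotate → (1.87541,4.66185) → ×s → (4.71432,11.71872) → (4.71,11.72)
v2: (-2.5,-3.5) → rotate → (-1.94180,3.83789) → ×s → (-4.88119,9.64750) → (-4.88,9.65)
v3: (4.5,0) → rotate → (-2.08657,-3.98701) → ×s → (-5.24512,-10.02234) → (-5.25,-10.02)
v4: (5,3.5) → rotate → (0.78259,-6.05290) → ×s → (1.96724,-15.21547) → (1.97,-15.22)
v5: (5,5) → rotate → (2.11159,-6.74842) → ×s → (5.30802,-16.96384) → (5.31,-16.96)
v6: (2,5) → rotate → (3.50264,-4.09042) → ×s → (8.80476,-10.28228) → (8.80,-10.28)
v7: (1,4.5) → rotate → (3.52332,-2.97257) → ×s → (8.85675,-7.47231) → (8.86,-7.47)
v8: (-2.5,2) → rotate → (2.93121,1.28764) → ×s → (7.36833,3.23680) → (7.37,3.24)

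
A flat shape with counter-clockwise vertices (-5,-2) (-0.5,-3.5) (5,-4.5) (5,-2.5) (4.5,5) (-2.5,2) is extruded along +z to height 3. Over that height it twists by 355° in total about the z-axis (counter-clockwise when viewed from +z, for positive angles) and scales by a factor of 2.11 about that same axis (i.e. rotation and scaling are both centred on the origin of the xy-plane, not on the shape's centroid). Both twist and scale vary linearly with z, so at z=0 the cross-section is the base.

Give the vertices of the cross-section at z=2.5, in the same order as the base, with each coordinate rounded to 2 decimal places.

Cross-section at z=2.5: (-7.66,6.99) (-6.48,-2.07) (-3.60,-12.44) (-0.14,-10.76) (12.44,-3.60) (1.37,6.01)

t = z/height = 2.5/3 = 0.833333
s = 1 + (scale-1)·z/height = 1 + (2.11-1)·2.5/3 = 1.925000
θ = twist·z/height = 355°·2.5/3 = 295.8333° = 5.163266 rad
cos θ = 0.435755, sin θ = -0.900065 (intermediates below are computed at full precision and shown rounded to 5 d.p.)
v1: (-5,-2) → rotate → (-3.97890,3.62882) → ×s → (-7.65939,6.98547) → (-7.66,6.99)
v2: (-0.5,-3.5) → rotate → (-3.36811,-1.07511) → ×s → (-6.48360,-2.06959) → (-6.48,-2.07)
v3: (5,-4.5) → rotate → (-1.87152,-6.46122) → ×s → (-3.60268,-12.43786) → (-3.60,-12.44)
v4: (5,-2.5) → rotate → (-0.07139,-5.58971) → ×s → (-0.13742,-10.76020) → (-0.14,-10.76)
v5: (4.5,5) → rotate → (6.46122,-1.87152) → ×s → (12.43786,-3.60268) → (12.44,-3.60)
v6: (-2.5,2) → rotate → (0.71074,3.12167) → ×s → (1.36818,6.00922) → (1.37,6.01)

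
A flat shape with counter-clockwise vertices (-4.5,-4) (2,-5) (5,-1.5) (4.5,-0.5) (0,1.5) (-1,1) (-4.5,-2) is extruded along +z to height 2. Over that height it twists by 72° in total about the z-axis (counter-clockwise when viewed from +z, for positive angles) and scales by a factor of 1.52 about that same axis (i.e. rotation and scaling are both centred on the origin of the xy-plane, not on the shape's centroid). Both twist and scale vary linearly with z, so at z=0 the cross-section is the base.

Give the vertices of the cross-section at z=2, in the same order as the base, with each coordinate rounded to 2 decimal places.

Cross-section at z=2: (3.67,-8.38) (8.17,0.54) (4.52,6.52) (2.84,6.27) (-2.17,0.70) (-1.92,-0.98) (0.78,-7.44)

t = z/height = 2/2 = 1
s = 1 + (scale-1)·z/height = 1 + (1.52-1)·2/2 = 1.520000
θ = twist·z/height = 72°·2/2 = 72.0000° = 1.256637 rad
cos θ = 0.309017, sin θ = 0.951057 (intermediates below are computed at full precision and shown rounded to 5 d.p.)
v1: (-4.5,-4) → rotate → (2.41365,-5.51582) → ×s → (3.66875,-8.38405) → (3.67,-8.38)
v2: (2,-5) → rotate → (5.37332,0.35703) → ×s → (8.16744,0.54268) → (8.17,0.54)
v3: (5,-1.5) → rotate → (2.97167,4.29176) → ×s → (4.51694,6.52347) → (4.52,6.52)
v4: (4.5,-0.5) → rotate → (1.86610,4.12525) → ×s → (2.83648,6.27037) → (2.84,6.27)
v5: (0,1.5) → rotate → (-1.42658,0.46353) → ×s → (-2.16841,0.70456) → (-2.17,0.70)
v6: (-1,1) → rotate → (-1.26007,-0.64204) → ×s → (-1.91531,-0.97590) → (-1.92,-0.98)
v7: (-4.5,-2) → rotate → (0.51154,-4.89779) → ×s → (0.77754,-7.44464) → (0.78,-7.44)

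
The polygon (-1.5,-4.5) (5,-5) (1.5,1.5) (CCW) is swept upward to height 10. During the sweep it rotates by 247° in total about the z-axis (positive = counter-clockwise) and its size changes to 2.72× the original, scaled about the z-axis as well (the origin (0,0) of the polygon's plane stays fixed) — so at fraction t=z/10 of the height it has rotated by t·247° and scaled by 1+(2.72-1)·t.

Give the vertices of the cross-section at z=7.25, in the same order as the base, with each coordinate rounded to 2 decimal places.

Cross-section at z=7.25: (3.53,10.06) (-11.05,11.41) (-3.42,-3.32)

t = z/height = 7.25/10 = 0.725
s = 1 + (scale-1)·z/height = 1 + (2.72-1)·7.25/10 = 2.247000
θ = twist·z/height = 247°·7.25/10 = 179.0750° = 3.125448 rad
cos θ = -0.999870, sin θ = 0.016144 (intermediates below are computed at full precision and shown rounded to 5 d.p.)
v1: (-1.5,-4.5) → rotate → (1.57245,4.47520) → ×s → (3.53330,10.05577) → (3.53,10.06)
v2: (5,-5) → rotate → (-4.91863,5.08007) → ×s → (-11.05216,11.41491) → (-11.05,11.41)
v3: (1.5,1.5) → rotate → (-1.52402,-1.47559) → ×s → (-3.42447,-3.31565) → (-3.42,-3.32)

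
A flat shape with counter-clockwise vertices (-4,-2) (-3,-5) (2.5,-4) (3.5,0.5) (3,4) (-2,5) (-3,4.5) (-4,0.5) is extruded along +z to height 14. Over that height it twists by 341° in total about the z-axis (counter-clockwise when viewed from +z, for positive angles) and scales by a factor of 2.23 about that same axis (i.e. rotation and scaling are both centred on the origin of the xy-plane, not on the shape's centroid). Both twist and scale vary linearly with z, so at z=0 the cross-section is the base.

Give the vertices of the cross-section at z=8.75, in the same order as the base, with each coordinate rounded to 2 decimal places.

Cross-section at z=8.75: (3.99,6.83) (-0.39,10.31) (-7.57,3.51) (-4.70,-4.12) (-0.58,-8.82) (7.80,-5.47) (8.79,-3.77) (6.41,3.13)

t = z/height = 8.75/14 = 0.625
s = 1 + (scale-1)·z/height = 1 + (2.23-1)·8.75/14 = 1.768750
θ = twist·z/height = 341°·8.75/14 = 213.1250° = 3.719733 rad
cos θ = -0.837480, sin θ = -0.546467 (intermediates below are computed at full precision and shown rounded to 5 d.p.)
v1: (-4,-2) → rotate → (2.25699,3.86083) → ×s → (3.99204,6.82884) → (3.99,6.83)
v2: (-3,-5) → rotate → (-0.21990,5.82680) → ×s → (-0.38894,10.30616) → (-0.39,10.31)
v3: (2.5,-4) → rotate → (-4.27957,1.98375) → ×s → (-7.56949,3.50876) → (-7.57,3.51)
v4: (3.5,0.5) → rotate → (-2.65795,-2.33138) → ×s → (-4.70124,-4.12362) → (-4.70,-4.12)
v5: (3,4) → rotate → (-0.32657,-4.98932) → ×s → (-0.57762,-8.82487) → (-0.58,-8.82)
v6: (-2,5) → rotate → (4.40730,-3.09447) → ×s → (7.79541,-5.47334) → (7.80,-5.47)
v7: (-3,4.5) → rotate → (4.97154,-2.12926) → ×s → (8.79342,-3.76613) → (8.79,-3.77)
v8: (-4,0.5) → rotate → (3.62316,1.76713) → ×s → (6.40846,3.12561) → (6.41,3.13)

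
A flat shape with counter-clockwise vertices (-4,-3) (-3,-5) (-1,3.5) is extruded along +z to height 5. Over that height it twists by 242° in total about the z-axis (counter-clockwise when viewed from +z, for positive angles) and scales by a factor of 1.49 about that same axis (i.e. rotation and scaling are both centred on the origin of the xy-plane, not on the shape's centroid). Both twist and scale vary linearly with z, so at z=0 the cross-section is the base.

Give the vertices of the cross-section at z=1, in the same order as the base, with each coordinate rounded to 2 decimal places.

t = z/height = 1/5 = 0.2
s = 1 + (scale-1)·z/height = 1 + (1.49-1)·1/5 = 1.098000
θ = twist·z/height = 242°·1/5 = 48.4000° = 0.844739 rad
cos θ = 0.663926, sin θ = 0.747798 (intermediates below are computed at full precision and shown rounded to 5 d.p.)
v1: (-4,-3) → rotate → (-0.41231,-4.98297) → ×s → (-0.45272,-5.47130) → (-0.45,-5.47)
v2: (-3,-5) → rotate → (1.74721,-5.56303) → ×s → (1.91844,-6.10820) → (1.92,-6.11)
v3: (-1,3.5) → rotate → (-3.28122,1.57594) → ×s → (-3.60278,1.73039) → (-3.60,1.73)

Cross-section at z=1: (-0.45,-5.47) (1.92,-6.11) (-3.60,1.73)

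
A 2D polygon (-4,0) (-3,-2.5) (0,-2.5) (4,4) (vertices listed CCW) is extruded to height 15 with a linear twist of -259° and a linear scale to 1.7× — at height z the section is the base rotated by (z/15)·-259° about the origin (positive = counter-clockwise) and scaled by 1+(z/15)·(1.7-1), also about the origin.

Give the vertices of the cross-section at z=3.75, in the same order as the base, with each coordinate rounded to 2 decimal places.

Cross-section at z=3.75: (-2.00,4.25) (-4.16,1.94) (-2.66,-1.25) (6.26,-2.25)

t = z/height = 3.75/15 = 0.25
s = 1 + (scale-1)·z/height = 1 + (1.7-1)·3.75/15 = 1.175000
θ = twist·z/height = -259°·3.75/15 = -64.7500° = -1.130101 rad
cos θ = 0.426569, sin θ = -0.904455 (intermediates below are computed at full precision and shown rounded to 5 d.p.)
v1: (-4,0) → rotate → (-1.70627,3.61782) → ×s → (-2.00487,4.25094) → (-2.00,4.25)
v2: (-3,-2.5) → rotate → (-3.54084,1.64694) → ×s → (-4.16049,1.93516) → (-4.16,1.94)
v3: (0,-2.5) → rotate → (-2.26114,-1.06642) → ×s → (-2.65684,-1.25305) → (-2.66,-1.25)
v4: (4,4) → rotate → (5.32410,-1.91155) → ×s → (6.25581,-2.24607) → (6.26,-2.25)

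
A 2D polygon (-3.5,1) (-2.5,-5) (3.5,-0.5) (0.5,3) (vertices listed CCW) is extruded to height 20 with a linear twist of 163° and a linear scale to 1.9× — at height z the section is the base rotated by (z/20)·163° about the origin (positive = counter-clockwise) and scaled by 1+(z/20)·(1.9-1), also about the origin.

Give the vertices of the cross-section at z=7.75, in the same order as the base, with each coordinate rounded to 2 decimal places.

Cross-section at z=7.75: (-3.33,-3.60) (4.50,-6.05) (2.73,3.91) (-3.31,2.43)

t = z/height = 7.75/20 = 0.3875
s = 1 + (scale-1)·z/height = 1 + (1.9-1)·7.75/20 = 1.348750
θ = twist·z/height = 163°·7.75/20 = 63.1625° = 1.102394 rad
cos θ = 0.451462, sin θ = 0.892291 (intermediates below are computed at full precision and shown rounded to 5 d.p.)
v1: (-3.5,1) → rotate → (-2.47241,-2.67156) → ×s → (-3.33466,-3.60326) → (-3.33,-3.60)
v2: (-2.5,-5) → rotate → (3.33280,-4.48803) → ×s → (4.49511,-6.05324) → (4.50,-6.05)
v3: (3.5,-0.5) → rotate → (2.02626,2.89729) → ×s → (2.73292,3.90771) → (2.73,3.91)
v4: (0.5,3) → rotate → (-2.45114,1.80053) → ×s → (-3.30598,2.42847) → (-3.31,2.43)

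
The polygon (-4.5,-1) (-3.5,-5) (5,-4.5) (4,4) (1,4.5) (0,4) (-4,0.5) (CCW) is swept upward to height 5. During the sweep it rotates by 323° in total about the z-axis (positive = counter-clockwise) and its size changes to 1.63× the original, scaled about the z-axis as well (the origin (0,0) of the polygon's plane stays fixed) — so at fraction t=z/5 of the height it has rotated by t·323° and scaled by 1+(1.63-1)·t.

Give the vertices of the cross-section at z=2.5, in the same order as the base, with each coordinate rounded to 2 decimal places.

Cross-section at z=2.5: (6.03,-0.63) (6.45,4.77) (-4.36,7.70) (-6.66,-3.32) (-3.12,-5.19) (-1.67,-4.99) (4.78,-2.29)

t = z/height = 2.5/5 = 0.5
s = 1 + (scale-1)·z/height = 1 + (1.63-1)·2.5/5 = 1.315000
θ = twist·z/height = 323°·2.5/5 = 161.5000° = 2.818707 rad
cos θ = -0.948324, sin θ = 0.317305 (intermediates below are computed at full precision and shown rounded to 5 d.p.)
v1: (-4.5,-1) → rotate → (4.58476,-0.47955) → ×s → (6.02896,-0.63060) → (6.03,-0.63)
v2: (-3.5,-5) → rotate → (4.90566,3.63105) → ×s → (6.45094,4.77483) → (6.45,4.77)
v3: (5,-4.5) → rotate → (-3.31375,5.85398) → ×s → (-4.35758,7.69798) → (-4.36,7.70)
v4: (4,4) → rotate → (-5.06251,-2.52408) → ×s → (-6.65720,-3.31916) → (-6.66,-3.32)
v5: (1,4.5) → rotate → (-2.37619,-3.95015) → ×s → (-3.12470,-5.19445) → (-3.12,-5.19)
v6: (0,4) → rotate → (-1.26922,-3.79329) → ×s → (-1.66902,-4.98818) → (-1.67,-4.99)
v7: (-4,0.5) → rotate → (3.63464,-1.74338) → ×s → (4.77955,-2.29255) → (4.78,-2.29)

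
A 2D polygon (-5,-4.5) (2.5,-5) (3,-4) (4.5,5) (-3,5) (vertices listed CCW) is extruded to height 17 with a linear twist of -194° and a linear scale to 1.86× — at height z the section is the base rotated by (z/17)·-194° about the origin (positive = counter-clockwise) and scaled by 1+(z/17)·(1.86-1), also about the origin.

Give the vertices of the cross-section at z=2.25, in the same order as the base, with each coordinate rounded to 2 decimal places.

Cross-section at z=2.25: (-7.19,-2.10) (0.10,-6.23) (1.08,-5.46) (6.93,2.85) (-0.60,6.47)

t = z/height = 2.25/17 = 0.132353
s = 1 + (scale-1)·z/height = 1 + (1.86-1)·2.25/17 = 1.113824
θ = twist·z/height = -194°·2.25/17 = -25.6765° = -0.448139 rad
cos θ = 0.901255, sin θ = -0.433289 (intermediates below are computed at full precision and shown rounded to 5 d.p.)
v1: (-5,-4.5) → rotate → (-6.45608,-1.88920) → ×s → (-7.19093,-2.10424) → (-7.19,-2.10)
v2: (2.5,-5) → rotate → (0.08669,-5.58950) → ×s → (0.09656,-6.22571) → (0.10,-6.23)
v3: (3,-4) → rotate → (0.97061,-4.90489) → ×s → (1.08109,-5.46318) → (1.08,-5.46)
v4: (4.5,5) → rotate → (6.22209,2.55647) → ×s → (6.93031,2.84746) → (6.93,2.85)
v5: (-3,5) → rotate → (-0.53732,5.80614) → ×s → (-0.59848,6.46702) → (-0.60,6.47)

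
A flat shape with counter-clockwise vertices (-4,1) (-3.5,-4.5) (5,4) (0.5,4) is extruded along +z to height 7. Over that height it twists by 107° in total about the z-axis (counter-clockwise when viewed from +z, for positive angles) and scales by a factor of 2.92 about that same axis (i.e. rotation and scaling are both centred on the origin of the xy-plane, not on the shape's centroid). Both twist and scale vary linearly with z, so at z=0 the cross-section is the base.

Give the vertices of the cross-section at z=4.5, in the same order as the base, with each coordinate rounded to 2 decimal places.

Cross-section at z=4.5: (-5.32,-7.52) (6.54,-10.93) (-4.29,13.65) (-7.93,4.28)

t = z/height = 4.5/7 = 0.642857
s = 1 + (scale-1)·z/height = 1 + (2.92-1)·4.5/7 = 2.234286
θ = twist·z/height = 107°·4.5/7 = 68.7857° = 1.200537 rad
cos θ = 0.361857, sin θ = 0.932234 (intermediates below are computed at full precision and shown rounded to 5 d.p.)
v1: (-4,1) → rotate → (-2.37966,-3.36708) → ×s → (-5.31684,-7.52301) → (-5.32,-7.52)
v2: (-3.5,-4.5) → rotate → (2.92855,-4.89117) → ×s → (6.54322,-10.92828) → (6.54,-10.93)
v3: (5,4) → rotate → (-1.91965,6.10860) → ×s → (-4.28905,13.64835) → (-4.29,13.65)
v4: (0.5,4) → rotate → (-3.54801,1.91354) → ×s → (-7.92726,4.27541) → (-7.93,4.28)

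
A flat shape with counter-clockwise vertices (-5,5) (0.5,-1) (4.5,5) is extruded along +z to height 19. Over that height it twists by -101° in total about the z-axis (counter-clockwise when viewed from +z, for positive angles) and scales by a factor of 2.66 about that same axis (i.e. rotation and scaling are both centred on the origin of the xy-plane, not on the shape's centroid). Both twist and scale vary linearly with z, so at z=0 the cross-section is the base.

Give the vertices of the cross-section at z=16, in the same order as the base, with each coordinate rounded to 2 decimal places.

t = z/height = 16/19 = 0.842105
s = 1 + (scale-1)·z/height = 1 + (2.66-1)·16/19 = 2.397895
θ = twist·z/height = -101°·16/19 = -85.0526° = -1.484448 rad
cos θ = 0.086241, sin θ = -0.996274 (intermediates below are computed at full precision and shown rounded to 5 d.p.)
v1: (-5,5) → rotate → (4.55017,5.41257) → ×s → (10.91083,12.97878) → (10.91,12.98)
v2: (0.5,-1) → rotate → (-0.95315,-0.58438) → ×s → (-2.28556,-1.40128) → (-2.29,-1.40)
v3: (4.5,5) → rotate → (5.36945,-4.05203) → ×s → (12.87539,-9.71634) → (12.88,-9.72)

Cross-section at z=16: (10.91,12.98) (-2.29,-1.40) (12.88,-9.72)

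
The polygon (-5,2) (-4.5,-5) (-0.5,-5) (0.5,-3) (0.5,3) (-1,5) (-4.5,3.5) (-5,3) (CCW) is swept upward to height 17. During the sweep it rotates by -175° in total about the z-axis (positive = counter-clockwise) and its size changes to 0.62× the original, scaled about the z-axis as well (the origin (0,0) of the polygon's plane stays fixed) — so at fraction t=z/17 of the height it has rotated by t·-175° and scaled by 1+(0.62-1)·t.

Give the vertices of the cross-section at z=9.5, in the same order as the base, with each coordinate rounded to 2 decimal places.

t = z/height = 9.5/17 = 0.558824
s = 1 + (scale-1)·z/height = 1 + (0.62-1)·9.5/17 = 0.787647
θ = twist·z/height = -175°·9.5/17 = -97.7941° = -1.706829 rad
cos θ = -0.135614, sin θ = -0.990762 (intermediates below are computed at full precision and shown rounded to 5 d.p.)
v1: (-5,2) → rotate → (2.65959,4.68258) → ×s → (2.09482,3.68822) → (2.09,3.69)
v2: (-4.5,-5) → rotate → (-4.34355,5.13650) → ×s → (-3.42118,4.04575) → (-3.42,4.05)
v3: (-0.5,-5) → rotate → (-4.88600,1.17345) → ×s → (-3.84845,0.92426) → (-3.85,0.92)
v4: (0.5,-3) → rotate → (-3.04009,-0.08854) → ×s → (-2.39452,-0.06974) → (-2.39,-0.07)
v5: (0.5,3) → rotate → (2.90448,-0.90222) → ×s → (2.28770,-0.71063) → (2.29,-0.71)
v6: (-1,5) → rotate → (5.08942,0.31269) → ×s → (4.00867,0.24629) → (4.01,0.25)
v7: (-4.5,3.5) → rotate → (4.07793,3.98378) → ×s → (3.21197,3.13781) → (3.21,3.14)
v8: (-5,3) → rotate → (3.65035,4.54697) → ×s → (2.87519,3.58141) → (2.88,3.58)

Cross-section at z=9.5: (2.09,3.69) (-3.42,4.05) (-3.85,0.92) (-2.39,-0.07) (2.29,-0.71) (4.01,0.25) (3.21,3.14) (2.88,3.58)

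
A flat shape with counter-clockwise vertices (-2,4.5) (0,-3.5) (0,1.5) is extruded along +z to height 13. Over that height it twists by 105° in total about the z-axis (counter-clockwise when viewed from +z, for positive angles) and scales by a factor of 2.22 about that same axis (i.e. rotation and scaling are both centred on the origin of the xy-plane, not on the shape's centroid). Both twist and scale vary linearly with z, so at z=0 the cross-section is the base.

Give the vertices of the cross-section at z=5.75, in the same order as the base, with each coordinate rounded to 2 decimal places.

Cross-section at z=5.75: (-7.14,2.54) (3.91,-3.71) (-1.67,1.59)

t = z/height = 5.75/13 = 0.442308
s = 1 + (scale-1)·z/height = 1 + (2.22-1)·5.75/13 = 1.539615
θ = twist·z/height = 105°·5.75/13 = 46.4423° = 0.810571 rad
cos θ = 0.689085, sin θ = 0.724681 (intermediates below are computed at full precision and shown rounded to 5 d.p.)
v1: (-2,4.5) → rotate → (-4.63923,1.65152) → ×s → (-7.14263,2.54270) → (-7.14,2.54)
v2: (0,-3.5) → rotate → (2.53638,-2.41180) → ×s → (3.90505,-3.71324) → (3.91,-3.71)
v3: (0,1.5) → rotate → (-1.08702,1.03363) → ×s → (-1.67359,1.59139) → (-1.67,1.59)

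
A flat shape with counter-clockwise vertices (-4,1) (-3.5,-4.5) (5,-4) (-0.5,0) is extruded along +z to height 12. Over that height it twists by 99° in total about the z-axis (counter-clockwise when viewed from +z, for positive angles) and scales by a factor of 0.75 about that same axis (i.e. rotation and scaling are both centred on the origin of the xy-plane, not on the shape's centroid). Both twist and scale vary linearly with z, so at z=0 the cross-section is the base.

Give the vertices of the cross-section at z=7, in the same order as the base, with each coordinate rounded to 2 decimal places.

t = z/height = 7/12 = 0.583333
s = 1 + (scale-1)·z/height = 1 + (0.75-1)·7/12 = 0.854167
θ = twist·z/height = 99°·7/12 = 57.7500° = 1.007928 rad
cos θ = 0.533615, sin θ = 0.845728 (intermediates below are computed at full precision and shown rounded to 5 d.p.)
v1: (-4,1) → rotate → (-2.98019,-2.84930) → ×s → (-2.54558,-2.43377) → (-2.55,-2.43)
v2: (-3.5,-4.5) → rotate → (1.93812,-5.36131) → ×s → (1.65548,-4.57945) → (1.66,-4.58)
v3: (5,-4) → rotate → (6.05098,2.09418) → ×s → (5.16855,1.78878) → (5.17,1.79)
v4: (-0.5,0) → rotate → (-0.26681,-0.42286) → ×s → (-0.22790,-0.36120) → (-0.23,-0.36)

Cross-section at z=7: (-2.55,-2.43) (1.66,-4.58) (5.17,1.79) (-0.23,-0.36)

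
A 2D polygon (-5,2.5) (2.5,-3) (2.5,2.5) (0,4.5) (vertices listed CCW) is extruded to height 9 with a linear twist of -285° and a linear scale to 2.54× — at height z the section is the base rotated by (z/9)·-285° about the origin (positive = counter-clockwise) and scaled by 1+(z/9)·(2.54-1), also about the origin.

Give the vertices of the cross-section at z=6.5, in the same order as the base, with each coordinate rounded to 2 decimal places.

Cross-section at z=6.5: (7.20,-9.35) (-1.99,8.00) (-7.05,-2.45) (-4.14,-8.56)

t = z/height = 6.5/9 = 0.722222
s = 1 + (scale-1)·z/height = 1 + (2.54-1)·6.5/9 = 2.112222
θ = twist·z/height = -285°·6.5/9 = -205.8333° = -3.592469 rad
cos θ = -0.900065, sin θ = 0.435755 (intermediates below are computed at full precision and shown rounded to 5 d.p.)
v1: (-5,2.5) → rotate → (3.41094,-4.42894) → ×s → (7.20466,-9.35490) → (7.20,-9.35)
v2: (2.5,-3) → rotate → (-0.94290,3.78958) → ×s → (-1.99161,8.00444) → (-1.99,8.00)
v3: (2.5,2.5) → rotate → (-3.33955,-1.16078) → ×s → (-7.05387,-2.45182) → (-7.05,-2.45)
v4: (0,4.5) → rotate → (-1.96090,-4.05029) → ×s → (-4.14185,-8.55512) → (-4.14,-8.56)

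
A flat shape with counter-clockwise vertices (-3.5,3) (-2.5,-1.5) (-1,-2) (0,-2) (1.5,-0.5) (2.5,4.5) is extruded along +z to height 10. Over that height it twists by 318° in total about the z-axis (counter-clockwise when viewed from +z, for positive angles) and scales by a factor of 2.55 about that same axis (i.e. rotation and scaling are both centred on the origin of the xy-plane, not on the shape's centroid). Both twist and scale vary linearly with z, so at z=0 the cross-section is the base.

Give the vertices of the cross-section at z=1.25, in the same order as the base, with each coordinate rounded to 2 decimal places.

Cross-section at z=1.25: (-5.50,0.08) (-1.15,-3.29) (0.61,-2.60) (1.53,-1.84) (1.76,0.69) (-1.14,6.04)

t = z/height = 1.25/10 = 0.125
s = 1 + (scale-1)·z/height = 1 + (2.55-1)·1.25/10 = 1.193750
θ = twist·z/height = 318°·1.25/10 = 39.7500° = 0.693768 rad
cos θ = 0.768842, sin θ = 0.639439 (intermediates below are computed at full precision and shown rounded to 5 d.p.)
v1: (-3.5,3) → rotate → (-4.60926,0.06849) → ×s → (-5.50231,0.08176) → (-5.50,0.08)
v2: (-2.5,-1.5) → rotate → (-0.96295,-2.75186) → ×s → (-1.14952,-3.28503) → (-1.15,-3.29)
v3: (-1,-2) → rotate → (0.51004,-2.17712) → ×s → (0.60886,-2.59894) → (0.61,-2.60)
v4: (0,-2) → rotate → (1.27888,-1.53768) → ×s → (1.52666,-1.83561) → (1.53,-1.84)
v5: (1.5,-0.5) → rotate → (1.47298,0.57474) → ×s → (1.75837,0.68609) → (1.76,0.69)
v6: (2.5,4.5) → rotate → (-0.95537,5.05839) → ×s → (-1.14047,6.03845) → (-1.14,6.04)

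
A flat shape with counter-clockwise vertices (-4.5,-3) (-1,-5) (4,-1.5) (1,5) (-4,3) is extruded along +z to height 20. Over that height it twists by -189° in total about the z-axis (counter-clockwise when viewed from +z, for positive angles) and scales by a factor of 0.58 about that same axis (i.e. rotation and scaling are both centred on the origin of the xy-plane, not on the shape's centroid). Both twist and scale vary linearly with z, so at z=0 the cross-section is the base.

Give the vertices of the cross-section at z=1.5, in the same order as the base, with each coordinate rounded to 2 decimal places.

Cross-section at z=1.5: (-4.94,-1.75) (-2.12,-4.46) (3.40,-2.36) (2.12,4.46) (-3.04,3.77)

t = z/height = 1.5/20 = 0.075
s = 1 + (scale-1)·z/height = 1 + (0.58-1)·1.5/20 = 0.968500
θ = twist·z/height = -189°·1.5/20 = -14.1750° = -0.247400 rad
cos θ = 0.969552, sin θ = -0.244884 (intermediates below are computed at full precision and shown rounded to 5 d.p.)
v1: (-4.5,-3) → rotate → (-5.09764,-1.80668) → ×s → (-4.93706,-1.74977) → (-4.94,-1.75)
v2: (-1,-5) → rotate → (-2.19397,-4.60288) → ×s → (-2.12486,-4.45789) → (-2.12,-4.46)
v3: (4,-1.5) → rotate → (3.51088,-2.43387) → ×s → (3.40029,-2.35720) → (3.40,-2.36)
v4: (1,5) → rotate → (2.19397,4.60288) → ×s → (2.12486,4.45789) → (2.12,4.46)
v5: (-4,3) → rotate → (-3.14356,3.88819) → ×s → (-3.04453,3.76572) → (-3.04,3.77)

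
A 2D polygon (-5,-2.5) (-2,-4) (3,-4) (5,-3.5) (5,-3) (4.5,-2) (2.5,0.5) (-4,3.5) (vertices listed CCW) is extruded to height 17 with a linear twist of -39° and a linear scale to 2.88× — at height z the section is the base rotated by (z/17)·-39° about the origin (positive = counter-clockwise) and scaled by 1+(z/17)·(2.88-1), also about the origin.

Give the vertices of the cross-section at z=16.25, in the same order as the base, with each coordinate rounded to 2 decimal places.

Cross-section at z=16.25: (-15.36,2.91) (-11.23,-5.51) (-0.10,-13.98) (5.20,-16.26) (6.05,-15.15) (6.63,-12.08) (6.41,-3.12) (-2.97,14.57)

t = z/height = 16.25/17 = 0.955882
s = 1 + (scale-1)·z/height = 1 + (2.88-1)·16.25/17 = 2.797059
θ = twist·z/height = -39°·16.25/17 = -37.2794° = -0.650648 rad
cos θ = 0.795691, sin θ = -0.605703 (intermediates below are computed at full precision and shown rounded to 5 d.p.)
v1: (-5,-2.5) → rotate → (-5.49271,1.03928) → ×s → (-15.36344,2.90694) → (-15.36,2.91)
v2: (-2,-4) → rotate → (-4.01419,-1.97136) → ×s → (-11.22793,-5.51401) → (-11.23,-5.51)
v3: (3,-4) → rotate → (-0.03574,-4.99987) → ×s → (-0.09996,-13.98494) → (-0.10,-13.98)
v4: (5,-3.5) → rotate → (1.85850,-5.81343) → ×s → (5.19833,-16.26051) → (5.20,-16.26)
v5: (5,-3) → rotate → (2.16135,-5.41559) → ×s → (6.04542,-15.14771) → (6.05,-15.15)
v6: (4.5,-2) → rotate → (2.36921,-4.31704) → ×s → (6.62681,-12.07503) → (6.63,-12.08)
v7: (2.5,0.5) → rotate → (2.29208,-1.11641) → ×s → (6.41108,-3.12267) → (6.41,-3.12)
v8: (-4,3.5) → rotate → (-1.06281,5.20773) → ×s → (-2.97273,14.56632) → (-2.97,14.57)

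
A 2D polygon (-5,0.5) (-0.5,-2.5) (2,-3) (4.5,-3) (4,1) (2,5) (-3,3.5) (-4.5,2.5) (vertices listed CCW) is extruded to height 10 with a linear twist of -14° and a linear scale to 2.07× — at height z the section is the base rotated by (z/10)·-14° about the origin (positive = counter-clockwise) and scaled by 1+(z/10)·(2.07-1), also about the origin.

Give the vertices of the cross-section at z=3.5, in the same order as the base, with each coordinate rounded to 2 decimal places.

Cross-section at z=3.5: (-6.79,1.27) (-0.98,-3.36) (2.39,-4.34) (5.81,-4.64) (5.60,0.90) (3.33,6.61) (-3.70,5.15) (-5.87,3.95)

t = z/height = 3.5/10 = 0.35
s = 1 + (scale-1)·z/height = 1 + (2.07-1)·3.5/10 = 1.374500
θ = twist·z/height = -14°·3.5/10 = -4.9000° = -0.085521 rad
cos θ = 0.996345, sin θ = -0.085417 (intermediates below are computed at full precision and shown rounded to 5 d.p.)
v1: (-5,0.5) → rotate → (-4.93902,0.92526) → ×s → (-6.78868,1.27177) → (-6.79,1.27)
v2: (-0.5,-2.5) → rotate → (-0.71171,-2.44815) → ×s → (-0.97825,-3.36499) → (-0.98,-3.36)
v3: (2,-3) → rotate → (1.73644,-3.15987) → ×s → (2.38674,-4.34324) → (2.39,-4.34)
v4: (4.5,-3) → rotate → (4.22730,-3.37341) → ×s → (5.81043,-4.63675) → (5.81,-4.64)
v5: (4,1) → rotate → (4.07080,0.65468) → ×s → (5.59531,0.89985) → (5.60,0.90)
v6: (2,5) → rotate → (2.41978,4.81089) → ×s → (3.32598,6.61257) → (3.33,6.61)
v7: (-3,3.5) → rotate → (-2.69008,3.74346) → ×s → (-3.69751,5.14538) → (-3.70,5.15)
v8: (-4.5,2.5) → rotate → (-4.27001,2.87524) → ×s → (-5.86913,3.95202) → (-5.87,3.95)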